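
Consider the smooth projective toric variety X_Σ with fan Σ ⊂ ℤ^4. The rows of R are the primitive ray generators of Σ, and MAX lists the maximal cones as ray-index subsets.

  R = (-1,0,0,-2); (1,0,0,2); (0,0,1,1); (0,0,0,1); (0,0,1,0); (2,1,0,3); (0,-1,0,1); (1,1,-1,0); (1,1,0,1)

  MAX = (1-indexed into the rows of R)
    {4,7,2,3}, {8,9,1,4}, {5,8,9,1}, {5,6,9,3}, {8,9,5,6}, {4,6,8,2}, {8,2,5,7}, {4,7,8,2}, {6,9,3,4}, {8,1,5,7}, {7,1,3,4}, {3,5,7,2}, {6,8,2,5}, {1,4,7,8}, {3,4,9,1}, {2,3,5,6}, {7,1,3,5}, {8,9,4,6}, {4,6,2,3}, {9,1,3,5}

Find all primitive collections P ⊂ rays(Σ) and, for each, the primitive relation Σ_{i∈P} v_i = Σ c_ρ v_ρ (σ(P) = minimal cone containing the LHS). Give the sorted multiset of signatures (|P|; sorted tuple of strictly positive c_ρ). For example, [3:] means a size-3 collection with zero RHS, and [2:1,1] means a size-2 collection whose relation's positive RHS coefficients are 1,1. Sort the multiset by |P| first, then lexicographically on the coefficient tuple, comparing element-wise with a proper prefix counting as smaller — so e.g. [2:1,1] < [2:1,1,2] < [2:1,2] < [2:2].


7 collections generate NE(X_Σ); each relation:

  • {1,2}:  v_{1} + v_{2} = 0 ; sig = [2:]
  • {1,6}:  v_{1} + v_{6} = v_{9} ; sig = [2:1]
  • {2,9}:  v_{2} + v_{9} = v_{6} ; sig = [2:1]
  • {3,8}:  v_{3} + v_{8} = v_{9} ; sig = [2:1]
  • {4,5}:  v_{4} + v_{5} = v_{3} ; sig = [2:1]
  • {7,9}:  v_{7} + v_{9} = v_{2} ; sig = [2:1]
  • {6,7}:  v_{6} + v_{7} = 2·v_{2} ; sig = [2:2]

Signatures (|P|; sorted positive RHS coefficients), sorted:
{ [2:],  [2:1] ×5,  [2:2] }


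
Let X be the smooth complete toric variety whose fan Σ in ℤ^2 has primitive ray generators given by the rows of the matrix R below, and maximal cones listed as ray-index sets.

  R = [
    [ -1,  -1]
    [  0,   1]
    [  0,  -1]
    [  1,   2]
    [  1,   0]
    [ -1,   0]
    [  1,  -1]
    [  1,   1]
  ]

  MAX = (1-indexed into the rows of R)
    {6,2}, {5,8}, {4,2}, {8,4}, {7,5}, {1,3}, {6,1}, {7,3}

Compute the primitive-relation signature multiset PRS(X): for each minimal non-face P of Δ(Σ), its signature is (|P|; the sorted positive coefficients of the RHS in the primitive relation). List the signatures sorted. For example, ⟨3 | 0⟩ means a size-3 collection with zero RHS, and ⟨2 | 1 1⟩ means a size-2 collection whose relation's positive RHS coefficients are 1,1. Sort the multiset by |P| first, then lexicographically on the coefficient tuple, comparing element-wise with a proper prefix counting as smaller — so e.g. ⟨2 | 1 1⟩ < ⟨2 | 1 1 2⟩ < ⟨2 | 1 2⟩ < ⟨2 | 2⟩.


Minimal non-faces — 20 found among 8 rays, 8 max cones:

  P = {1,8}:  v_{1} + v_{8} = 0 — sig = ⟨2 | 0⟩
  P = {2,3}:  v_{2} + v_{3} = 0 — sig = ⟨2 | 0⟩
  P = {5,6}:  v_{5} + v_{6} = 0 — sig = ⟨2 | 0⟩
  P = {1,2}:  v_{1} + v_{2} = v_{6} — sig = ⟨2 | 1⟩
  P = {1,4}:  v_{1} + v_{4} = v_{2} — sig = ⟨2 | 1⟩
  P = {1,5}:  v_{1} + v_{5} = v_{3} — sig = ⟨2 | 1⟩
  P = {2,5}:  v_{2} + v_{5} = v_{8} — sig = ⟨2 | 1⟩
  P = {2,7}:  v_{2} + v_{7} = v_{5} — sig = ⟨2 | 1⟩
  P = {2,8}:  v_{2} + v_{8} = v_{4} — sig = ⟨2 | 1⟩
  P = {3,4}:  v_{3} + v_{4} = v_{8} — sig = ⟨2 | 1⟩
  P = {3,5}:  v_{3} + v_{5} = v_{7} — sig = ⟨2 | 1⟩
  P = {3,6}:  v_{3} + v_{6} = v_{1} — sig = ⟨2 | 1⟩
  P = {3,8}:  v_{3} + v_{8} = v_{5} — sig = ⟨2 | 1⟩
  P = {6,7}:  v_{6} + v_{7} = v_{3} — sig = ⟨2 | 1⟩
  P = {6,8}:  v_{6} + v_{8} = v_{2} — sig = ⟨2 | 1⟩
  P = {4,7}:  v_{4} + v_{7} = v_{5} + v_{8} — sig = ⟨2 | 1 1⟩
  P = {1,7}:  v_{1} + v_{7} = 2·v_{3} — sig = ⟨2 | 2⟩
  P = {4,5}:  v_{4} + v_{5} = 2·v_{8} — sig = ⟨2 | 2⟩
  P = {4,6}:  v_{4} + v_{6} = 2·v_{2} — sig = ⟨2 | 2⟩
  P = {7,8}:  v_{7} + v_{8} = 2·v_{5} — sig = ⟨2 | 2⟩

Sorted signature multiset PRS(X):
    |P|=2: 20 collections, coeffs (), (), (), (1), (1), (1), (1), (1), (1), (1), (1), (1), (1), (1), (1), (1,1), (2), (2), (2), (2)


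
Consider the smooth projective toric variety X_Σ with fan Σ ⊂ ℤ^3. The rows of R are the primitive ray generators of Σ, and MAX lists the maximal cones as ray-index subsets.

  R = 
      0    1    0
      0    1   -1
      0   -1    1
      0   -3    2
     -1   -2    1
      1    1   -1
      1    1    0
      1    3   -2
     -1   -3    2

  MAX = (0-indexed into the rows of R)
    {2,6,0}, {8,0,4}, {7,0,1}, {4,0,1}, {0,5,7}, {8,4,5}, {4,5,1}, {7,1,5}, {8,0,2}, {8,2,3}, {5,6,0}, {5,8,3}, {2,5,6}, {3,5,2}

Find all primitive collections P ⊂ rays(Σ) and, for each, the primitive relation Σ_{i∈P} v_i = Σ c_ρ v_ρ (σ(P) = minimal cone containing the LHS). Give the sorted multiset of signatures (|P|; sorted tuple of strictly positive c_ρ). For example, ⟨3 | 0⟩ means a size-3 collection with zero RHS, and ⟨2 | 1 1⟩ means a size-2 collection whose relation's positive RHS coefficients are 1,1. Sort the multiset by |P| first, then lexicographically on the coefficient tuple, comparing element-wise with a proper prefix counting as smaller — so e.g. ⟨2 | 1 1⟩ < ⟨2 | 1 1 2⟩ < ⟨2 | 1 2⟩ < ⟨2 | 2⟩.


Δ(Σ) — 9 vertices, 20 min non-faces:

  • {1,2}:  v_{1} + v_{2} = 0 ; sig = ⟨2 | 0⟩
  • {7,8}:  v_{7} + v_{8} = 0 ; sig = ⟨2 | 0⟩
  • {1,8}:  v_{1} + v_{8} = v_{4} ; sig = ⟨2 | 1⟩
  • {2,4}:  v_{2} + v_{4} = v_{8} ; sig = ⟨2 | 1⟩
  • {4,6}:  v_{4} + v_{6} = v_{2} ; sig = ⟨2 | 1⟩
  • {4,7}:  v_{4} + v_{7} = v_{1} ; sig = ⟨2 | 1⟩
  • {1,3}:  v_{1} + v_{3} = v_{5} + v_{8} ; sig = ⟨2 | 1 1⟩
  • {1,6}:  v_{1} + v_{6} = v_{0} + v_{5} ; sig = ⟨2 | 1 1⟩
  • {2,7}:  v_{2} + v_{7} = v_{0} + v_{5} ; sig = ⟨2 | 1 1⟩
  • {3,7}:  v_{3} + v_{7} = v_{2} + v_{5} ; sig = ⟨2 | 1 1⟩
  • {3,4}:  v_{3} + v_{4} = v_{5} + 2·v_{8} ; sig = ⟨2 | 1 2⟩
  • {3,6}:  v_{3} + v_{6} = 3·v_{2} + v_{5} ; sig = ⟨2 | 1 3⟩
  • {0,3}:  v_{0} + v_{3} = 2·v_{2} ; sig = ⟨2 | 2⟩
  • {6,8}:  v_{6} + v_{8} = 2·v_{2} ; sig = ⟨2 | 2⟩
  • {6,7}:  v_{6} + v_{7} = 2·v_{0} + 2·v_{5} ; sig = ⟨2 | 2 2⟩
  • {0,4,5}:  v_{0} + v_{4} + v_{5} = 0 ; sig = ⟨3 | 0⟩
  • {0,1,5}:  v_{0} + v_{1} + v_{5} = v_{7} ; sig = ⟨3 | 1⟩
  • {0,2,5}:  v_{0} + v_{2} + v_{5} = v_{6} ; sig = ⟨3 | 1⟩
  • {0,5,8}:  v_{0} + v_{5} + v_{8} = v_{2} ; sig = ⟨3 | 1⟩
  • {2,5,8}:  v_{2} + v_{5} + v_{8} = v_{3} ; sig = ⟨3 | 1⟩

Hence PRS(X_Σ) =
    |P|=2: 15 collections, coeffs (), (), (1), (1), (1), (1), (1,1), (1,1), (1,1), (1,1), (1,2), (1,3), (2), (2), (2,2)
    |P|=3: 5 collections, coeffs (), (1), (1), (1), (1)


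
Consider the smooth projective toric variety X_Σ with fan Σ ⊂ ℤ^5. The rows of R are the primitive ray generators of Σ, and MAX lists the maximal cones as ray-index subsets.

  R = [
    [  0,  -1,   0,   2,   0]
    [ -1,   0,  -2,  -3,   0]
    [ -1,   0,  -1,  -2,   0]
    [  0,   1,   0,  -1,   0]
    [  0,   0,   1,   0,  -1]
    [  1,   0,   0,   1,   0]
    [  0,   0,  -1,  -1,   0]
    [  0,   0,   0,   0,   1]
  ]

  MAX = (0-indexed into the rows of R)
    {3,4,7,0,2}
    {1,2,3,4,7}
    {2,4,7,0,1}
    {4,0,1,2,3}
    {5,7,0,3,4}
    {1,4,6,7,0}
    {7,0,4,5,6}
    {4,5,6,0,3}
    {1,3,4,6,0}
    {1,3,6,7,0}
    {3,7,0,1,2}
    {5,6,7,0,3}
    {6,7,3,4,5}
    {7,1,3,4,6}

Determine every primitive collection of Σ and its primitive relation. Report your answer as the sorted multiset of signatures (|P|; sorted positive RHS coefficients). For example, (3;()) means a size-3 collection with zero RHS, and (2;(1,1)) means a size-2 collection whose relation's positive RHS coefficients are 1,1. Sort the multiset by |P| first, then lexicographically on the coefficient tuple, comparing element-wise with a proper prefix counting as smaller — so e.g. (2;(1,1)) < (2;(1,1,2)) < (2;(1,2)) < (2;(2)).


Primitive collections (5):

  P={2,5}:  v_{2} + v_{5} = v_{6}  so sig = (2;(1))
  P={2,6}:  v_{2} + v_{6} = v_{1}  so sig = (2;(1))
  P={1,5}:  v_{1} + v_{5} = 2·v_{6}  so sig = (2;(2))
  P={0,3,4,6,7}:  v_{0} + v_{3} + v_{4} + v_{6} + v_{7} = 0  so sig = (5;())
  P={0,1,3,4,7}:  v_{0} + v_{1} + v_{3} + v_{4} + v_{7} = v_{2}  so sig = (5;(1))

Hence PRS(X_Σ) =
[(2;(1)), (2;(1)), (2;(2)), (5;()), (5;(1))]


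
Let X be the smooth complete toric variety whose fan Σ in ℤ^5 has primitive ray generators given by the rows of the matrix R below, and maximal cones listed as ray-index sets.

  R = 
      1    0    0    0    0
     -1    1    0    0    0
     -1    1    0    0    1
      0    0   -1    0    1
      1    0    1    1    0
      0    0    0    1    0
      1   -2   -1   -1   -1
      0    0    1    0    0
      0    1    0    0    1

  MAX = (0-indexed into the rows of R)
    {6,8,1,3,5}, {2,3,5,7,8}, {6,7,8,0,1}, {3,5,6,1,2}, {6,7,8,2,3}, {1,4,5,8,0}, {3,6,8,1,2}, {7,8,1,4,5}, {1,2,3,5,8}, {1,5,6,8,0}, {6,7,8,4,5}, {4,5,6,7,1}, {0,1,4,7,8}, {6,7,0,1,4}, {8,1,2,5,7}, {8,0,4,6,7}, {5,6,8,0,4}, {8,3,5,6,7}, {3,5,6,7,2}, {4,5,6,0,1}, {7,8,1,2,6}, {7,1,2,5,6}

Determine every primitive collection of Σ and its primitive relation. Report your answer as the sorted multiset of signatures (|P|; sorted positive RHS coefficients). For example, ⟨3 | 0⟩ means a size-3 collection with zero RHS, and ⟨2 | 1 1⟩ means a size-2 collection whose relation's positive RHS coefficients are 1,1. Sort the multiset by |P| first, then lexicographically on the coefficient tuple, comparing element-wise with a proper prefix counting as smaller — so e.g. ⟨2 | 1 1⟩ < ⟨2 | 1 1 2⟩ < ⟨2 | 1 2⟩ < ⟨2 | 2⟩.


Minimal non-faces — 9 found among 9 rays, 22 max cones:

  P={0,2}:  v_{0} + v_{2} = v_{8} ; sig = ⟨2 | 1⟩
  P={2,4}:  v_{2} + v_{4} = v_{5} + v_{7} + v_{8} ; sig = ⟨2 | 1 1 1⟩
  P={0,3}:  v_{0} + v_{3} = v_{5} + v_{6} + 2·v_{8} ; sig = ⟨2 | 1 1 2⟩
  P={3,4}:  v_{3} + v_{4} = 2·v_{5} + v_{6} + v_{7} + 2·v_{8} ; sig = ⟨2 | 1 1 2 2⟩
  P={0,5,7}:  v_{0} + v_{5} + v_{7} = v_{4} ; sig = ⟨3 | 1⟩
  P={1,3,7}:  v_{1} + v_{3} + v_{7} = v_{2} ; sig = ⟨3 | 1⟩
  P={1,4,6,8}:  v_{1} + v_{4} + v_{6} + v_{8} = v_{0} ; sig = ⟨4 | 1⟩
  P={2,5,6,8}:  v_{2} + v_{5} + v_{6} + v_{8} = v_{3} ; sig = ⟨4 | 1⟩
  P={1,5,6,7,8}:  v_{1} + v_{5} + v_{6} + v_{7} + v_{8} = 0 ; sig = ⟨5 | 0⟩

Sorted signature multiset PRS(X):
[⟨2 | 1⟩, ⟨2 | 1 1 1⟩, ⟨2 | 1 1 2⟩, ⟨2 | 1 1 2 2⟩, ⟨3 | 1⟩, ⟨3 | 1⟩, ⟨4 | 1⟩, ⟨4 | 1⟩, ⟨5 | 0⟩]


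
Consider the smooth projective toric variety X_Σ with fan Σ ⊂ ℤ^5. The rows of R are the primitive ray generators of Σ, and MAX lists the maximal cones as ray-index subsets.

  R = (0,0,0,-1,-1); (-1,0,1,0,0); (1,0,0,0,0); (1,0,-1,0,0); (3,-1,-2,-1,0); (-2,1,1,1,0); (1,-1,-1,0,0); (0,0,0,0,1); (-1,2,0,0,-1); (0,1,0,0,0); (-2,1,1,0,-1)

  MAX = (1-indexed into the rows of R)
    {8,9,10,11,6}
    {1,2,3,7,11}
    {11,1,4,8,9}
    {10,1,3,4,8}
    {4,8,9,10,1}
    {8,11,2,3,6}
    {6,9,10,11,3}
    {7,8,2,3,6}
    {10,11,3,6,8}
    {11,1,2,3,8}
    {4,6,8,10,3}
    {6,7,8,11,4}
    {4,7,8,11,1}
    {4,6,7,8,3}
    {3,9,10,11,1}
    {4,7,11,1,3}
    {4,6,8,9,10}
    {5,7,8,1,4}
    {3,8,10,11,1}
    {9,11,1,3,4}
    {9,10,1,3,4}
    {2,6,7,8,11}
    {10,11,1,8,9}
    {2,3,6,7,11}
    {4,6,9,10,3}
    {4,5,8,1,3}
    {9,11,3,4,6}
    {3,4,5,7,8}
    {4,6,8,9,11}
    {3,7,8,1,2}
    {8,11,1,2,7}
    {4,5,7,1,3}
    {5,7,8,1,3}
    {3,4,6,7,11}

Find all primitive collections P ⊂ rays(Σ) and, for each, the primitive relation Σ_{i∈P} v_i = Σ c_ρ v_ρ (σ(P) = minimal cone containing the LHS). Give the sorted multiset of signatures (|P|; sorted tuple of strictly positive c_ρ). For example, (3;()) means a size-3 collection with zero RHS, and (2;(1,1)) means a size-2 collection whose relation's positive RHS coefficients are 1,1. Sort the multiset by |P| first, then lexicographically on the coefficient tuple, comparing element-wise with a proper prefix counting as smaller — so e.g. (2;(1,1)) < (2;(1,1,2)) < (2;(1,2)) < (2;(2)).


Σ has 16 primitive collections:

  P = {2,4}:  v_{2} + v_{4} = 0  ⇒ sig = (2;())
  P = {1,6}:  v_{1} + v_{6} = v_{11}  ⇒ sig = (2;(1))
  P = {5,6}:  v_{5} + v_{6} = v_{4}  ⇒ sig = (2;(1))
  P = {7,10}:  v_{7} + v_{10} = v_{4}  ⇒ sig = (2;(1))
  P = {2,9}:  v_{2} + v_{9} = v_{10} + v_{11}  ⇒ sig = (2;(1,1))
  P = {5,11}:  v_{5} + v_{11} = v_{1} + v_{4}  ⇒ sig = (2;(1,1))
  P = {2,10}:  v_{2} + v_{10} = v_{3} + v_{8} + v_{11}  ⇒ sig = (2;(1,1,1))
  P = {2,5}:  v_{2} + v_{5} = v_{1} + v_{3} + v_{7} + v_{8}  ⇒ sig = (2;(1,1,1,1))
  P = {5,10}:  v_{5} + v_{10} = v_{1} + v_{3} + 2·v_{4} + v_{8}  ⇒ sig = (2;(1,1,1,2))
  P = {5,9}:  v_{5} + v_{9} = v_{1} + 2·v_{4} + v_{10}  ⇒ sig = (2;(1,1,2))
  P = {7,9}:  v_{7} + v_{9} = 2·v_{4} + v_{11}  ⇒ sig = (2;(1,2))
  P = {4,10,11}:  v_{4} + v_{10} + v_{11} = v_{9}  ⇒ sig = (3;(1))
  P = {3,8,9}:  v_{3} + v_{8} + v_{9} = 2·v_{10}  ⇒ sig = (3;(2))
  P = {3,7,8,11}:  v_{3} + v_{7} + v_{8} + v_{11} = 0  ⇒ sig = (4;())
  P = {3,4,8,11}:  v_{3} + v_{4} + v_{8} + v_{11} = v_{10}  ⇒ sig = (4;(1))
  P = {1,3,4,7,8}:  v_{1} + v_{3} + v_{4} + v_{7} + v_{8} = v_{5}  ⇒ sig = (5;(1))

Signatures (|P|; sorted positive RHS coefficients), sorted:
[(2;()), (2;(1)), (2;(1)), (2;(1)), (2;(1,1)), (2;(1,1)), (2;(1,1,1)), (2;(1,1,1,1)), (2;(1,1,1,2)), (2;(1,1,2)), (2;(1,2)), (3;(1)), (3;(2)), (4;()), (4;(1)), (5;(1))]


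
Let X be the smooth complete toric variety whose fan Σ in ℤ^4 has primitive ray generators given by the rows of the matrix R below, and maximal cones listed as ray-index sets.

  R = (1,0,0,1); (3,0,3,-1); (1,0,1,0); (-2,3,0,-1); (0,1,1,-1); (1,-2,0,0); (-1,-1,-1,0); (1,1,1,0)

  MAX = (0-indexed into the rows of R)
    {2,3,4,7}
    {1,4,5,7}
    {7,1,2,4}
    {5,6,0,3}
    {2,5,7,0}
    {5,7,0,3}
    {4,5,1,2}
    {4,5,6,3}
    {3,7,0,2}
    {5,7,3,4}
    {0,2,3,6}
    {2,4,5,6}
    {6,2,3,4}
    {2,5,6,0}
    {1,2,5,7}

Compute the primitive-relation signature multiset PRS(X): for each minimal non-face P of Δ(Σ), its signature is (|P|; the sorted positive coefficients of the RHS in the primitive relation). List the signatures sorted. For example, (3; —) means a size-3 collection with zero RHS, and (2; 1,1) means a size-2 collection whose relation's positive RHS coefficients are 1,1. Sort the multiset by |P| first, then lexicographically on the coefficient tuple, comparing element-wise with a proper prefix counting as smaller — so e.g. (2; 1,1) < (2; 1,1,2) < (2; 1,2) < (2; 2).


7 minimal non-faces of Δ(Σ) (on 8 rays):

  {6,7}:  v_{6} + v_{7} = 0  ⇒ sig = (2; —)
  {0,4}:  v_{0} + v_{4} = v_{7}  ⇒ sig = (2; 1)
  {1,6}:  v_{1} + v_{6} = v_{2} + v_{4} + v_{5}  ⇒ sig = (2; 1,1,1)
  {0,1}:  v_{0} + v_{1} = v_{2} + v_{5} + 2·v_{7}  ⇒ sig = (2; 1,1,2)
  {1,3}:  v_{1} + v_{3} = 2·v_{4} + v_{7}  ⇒ sig = (2; 1,2)
  {2,3,5}:  v_{2} + v_{3} + v_{5} = v_{4}  ⇒ sig = (3; 1)
  {2,4,5,7}:  v_{2} + v_{4} + v_{5} + v_{7} = v_{1}  ⇒ sig = (4; 1)

so the primitive-relation signature multiset is
{ (2; —),  (2; 1),  (2; 1,1,1),  (2; 1,1,2),  (2; 1,2),  (3; 1),  (4; 1) }


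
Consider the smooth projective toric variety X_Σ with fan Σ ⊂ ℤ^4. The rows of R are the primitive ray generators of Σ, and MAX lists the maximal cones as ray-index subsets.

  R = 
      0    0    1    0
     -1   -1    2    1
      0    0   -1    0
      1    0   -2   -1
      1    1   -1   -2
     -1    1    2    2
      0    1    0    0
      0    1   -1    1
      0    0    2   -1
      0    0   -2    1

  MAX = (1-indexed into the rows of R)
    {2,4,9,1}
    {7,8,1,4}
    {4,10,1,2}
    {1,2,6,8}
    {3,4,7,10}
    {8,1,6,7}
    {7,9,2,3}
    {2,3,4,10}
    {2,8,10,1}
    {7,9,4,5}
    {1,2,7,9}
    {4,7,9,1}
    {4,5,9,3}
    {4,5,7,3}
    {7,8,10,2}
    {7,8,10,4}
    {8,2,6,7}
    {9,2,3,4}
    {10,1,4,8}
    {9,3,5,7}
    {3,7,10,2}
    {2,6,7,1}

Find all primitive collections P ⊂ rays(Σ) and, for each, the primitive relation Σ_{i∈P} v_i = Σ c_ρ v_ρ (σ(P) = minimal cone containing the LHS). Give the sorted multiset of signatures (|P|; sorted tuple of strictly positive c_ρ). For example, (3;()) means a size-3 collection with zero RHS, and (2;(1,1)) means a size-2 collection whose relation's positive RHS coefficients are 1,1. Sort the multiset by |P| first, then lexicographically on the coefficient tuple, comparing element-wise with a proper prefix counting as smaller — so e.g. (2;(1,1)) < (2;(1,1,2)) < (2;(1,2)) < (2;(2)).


The 18 primitive collections of Σ (r=10, n=4):

  {1,3}:  v_{1} + v_{3} = 0  →  sig = (2;())
  {9,10}:  v_{9} + v_{10} = 0  →  sig = (2;())
  {2,5}:  v_{2} + v_{5} = v_{3} + v_{9}  →  sig = (2;(1,1))
  {3,8}:  v_{3} + v_{8} = v_{7} + v_{10}  →  sig = (2;(1,1))
  {4,6}:  v_{4} + v_{6} = v_{1} + v_{8}  →  sig = (2;(1,1))
  {8,9}:  v_{8} + v_{9} = v_{1} + v_{7}  →  sig = (2;(1,1))
  {1,5}:  v_{1} + v_{5} = v_{4} + v_{7} + v_{9}  →  sig = (2;(1,1,1))
  {3,6}:  v_{3} + v_{6} = v_{2} + v_{7} + v_{8}  →  sig = (2;(1,1,1))
  {5,10}:  v_{5} + v_{10} = v_{3} + v_{4} + v_{7}  →  sig = (2;(1,1,1))
  {5,6}:  v_{5} + v_{6} = v_{1} + 2·v_{7}  →  sig = (2;(1,2))
  {5,8}:  v_{5} + v_{8} = v_{4} + 2·v_{7}  →  sig = (2;(1,2))
  {6,10}:  v_{6} + v_{10} = v_{2} + 2·v_{8}  →  sig = (2;(1,2))
  {6,9}:  v_{6} + v_{9} = 2·v_{1} + v_{2} + 2·v_{7}  →  sig = (2;(1,2,2))
  {2,4,7}:  v_{2} + v_{4} + v_{7} = 0  →  sig = (3;())
  {1,7,10}:  v_{1} + v_{7} + v_{10} = v_{8}  →  sig = (3;(1))
  {2,4,8}:  v_{2} + v_{4} + v_{8} = v_{1} + v_{10}  →  sig = (3;(1,1))
  {1,2,7,8}:  v_{1} + v_{2} + v_{7} + v_{8} = v_{6}  →  sig = (4;(1))
  {3,4,7,9}:  v_{3} + v_{4} + v_{7} + v_{9} = v_{5}  →  sig = (4;(1))

Sorted signature multiset PRS(X):
{ (2;()) ×2,  (2;(1,1)) ×4,  (2;(1,1,1)) ×3,  (2;(1,2)) ×3,  (2;(1,2,2)),  (3;()),  (3;(1)),  (3;(1,1)),  (4;(1)) ×2 }


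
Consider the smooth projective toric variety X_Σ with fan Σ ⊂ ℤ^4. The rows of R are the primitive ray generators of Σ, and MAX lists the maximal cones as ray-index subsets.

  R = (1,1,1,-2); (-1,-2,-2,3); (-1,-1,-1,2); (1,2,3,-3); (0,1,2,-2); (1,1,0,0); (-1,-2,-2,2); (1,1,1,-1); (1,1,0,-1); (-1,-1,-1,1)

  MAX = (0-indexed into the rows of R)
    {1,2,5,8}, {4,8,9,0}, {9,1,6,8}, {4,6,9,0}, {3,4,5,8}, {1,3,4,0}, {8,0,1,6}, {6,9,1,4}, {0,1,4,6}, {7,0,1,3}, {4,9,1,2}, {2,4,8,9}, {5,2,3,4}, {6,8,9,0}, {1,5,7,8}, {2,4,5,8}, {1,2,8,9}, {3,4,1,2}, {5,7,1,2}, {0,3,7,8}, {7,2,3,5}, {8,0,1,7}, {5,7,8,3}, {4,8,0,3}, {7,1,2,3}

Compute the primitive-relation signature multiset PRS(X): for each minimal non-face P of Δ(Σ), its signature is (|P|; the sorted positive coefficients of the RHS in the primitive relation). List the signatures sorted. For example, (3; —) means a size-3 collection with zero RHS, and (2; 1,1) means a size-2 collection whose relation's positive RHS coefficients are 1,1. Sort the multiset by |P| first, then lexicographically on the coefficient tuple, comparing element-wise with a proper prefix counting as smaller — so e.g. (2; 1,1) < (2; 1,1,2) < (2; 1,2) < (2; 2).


Σ has 18 primitive collections:

  • {0,2}:  v_{0} + v_{2} = 0  →  sig = (2; —)
  • {7,9}:  v_{7} + v_{9} = 0  →  sig = (2; —)
  • {3,9}:  v_{3} + v_{9} = v_{4}  →  sig = (2; 1)
  • {4,7}:  v_{4} + v_{7} = v_{3}  →  sig = (2; 1)
  • {0,5}:  v_{0} + v_{5} = v_{7} + v_{8}  →  sig = (2; 1,1)
  • {2,6}:  v_{2} + v_{6} = v_{1} + v_{9}  →  sig = (2; 1,1)
  • {5,6}:  v_{5} + v_{6} = v_{1} + v_{8}  →  sig = (2; 1,1)
  • {5,9}:  v_{5} + v_{9} = v_{2} + v_{8}  →  sig = (2; 1,1)
  • {6,7}:  v_{6} + v_{7} = v_{0} + v_{1}  →  sig = (2; 1,1)
  • {3,6}:  v_{3} + v_{6} = v_{0} + v_{1} + v_{4}  →  sig = (2; 1,1,1)
  • {1,4,8}:  v_{1} + v_{4} + v_{8} = 0  →  sig = (3; —)
  • {0,1,9}:  v_{0} + v_{1} + v_{9} = v_{6}  →  sig = (3; 1)
  • {1,3,8}:  v_{1} + v_{3} + v_{8} = v_{7}  →  sig = (3; 1)
  • {2,7,8}:  v_{2} + v_{7} + v_{8} = v_{5}  →  sig = (3; 1)
  • {1,4,5}:  v_{1} + v_{4} + v_{5} = v_{2} + v_{7}  →  sig = (3; 1,1)
  • {2,3,8}:  v_{2} + v_{3} + v_{8} = v_{4} + v_{5}  →  sig = (3; 1,1)
  • {4,6,8}:  v_{4} + v_{6} + v_{8} = v_{0} + v_{9}  →  sig = (3; 1,1)
  • {1,3,5}:  v_{1} + v_{3} + v_{5} = v_{2} + 2·v_{7}  →  sig = (3; 1,2)

Signatures (|P|; sorted positive RHS coefficients), sorted:
[(2; —), (2; —), (2; 1), (2; 1), (2; 1,1), (2; 1,1), (2; 1,1), (2; 1,1), (2; 1,1), (2; 1,1,1), (3; —), (3; 1), (3; 1), (3; 1), (3; 1,1), (3; 1,1), (3; 1,1), (3; 1,2)]


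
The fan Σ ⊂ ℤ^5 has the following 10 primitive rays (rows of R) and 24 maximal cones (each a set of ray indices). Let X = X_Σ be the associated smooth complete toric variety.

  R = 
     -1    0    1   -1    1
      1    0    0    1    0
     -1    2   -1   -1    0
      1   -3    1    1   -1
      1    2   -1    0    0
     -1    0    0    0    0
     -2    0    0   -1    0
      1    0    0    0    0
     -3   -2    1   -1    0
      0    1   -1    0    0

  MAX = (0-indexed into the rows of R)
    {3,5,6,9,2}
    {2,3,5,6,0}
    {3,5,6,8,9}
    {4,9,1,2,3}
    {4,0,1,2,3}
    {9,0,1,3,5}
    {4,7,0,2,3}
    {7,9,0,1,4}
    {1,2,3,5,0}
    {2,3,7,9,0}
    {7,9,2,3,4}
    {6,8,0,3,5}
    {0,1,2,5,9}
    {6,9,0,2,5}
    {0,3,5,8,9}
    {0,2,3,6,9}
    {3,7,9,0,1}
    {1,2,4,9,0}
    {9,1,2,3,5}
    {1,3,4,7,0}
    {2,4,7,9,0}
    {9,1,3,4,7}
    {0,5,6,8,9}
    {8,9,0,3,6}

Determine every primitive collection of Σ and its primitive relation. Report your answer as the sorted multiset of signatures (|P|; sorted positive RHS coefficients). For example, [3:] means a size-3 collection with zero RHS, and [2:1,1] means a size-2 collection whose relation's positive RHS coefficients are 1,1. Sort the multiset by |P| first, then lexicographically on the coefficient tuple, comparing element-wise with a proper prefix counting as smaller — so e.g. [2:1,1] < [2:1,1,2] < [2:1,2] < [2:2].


The 14 primitive collections of Σ (r=10, n=5):

  P={5,7}:  v_{5} + v_{7} = 0 — sig = [2:]
  P={1,6}:  v_{1} + v_{6} = v_{5} — sig = [2:1]
  P={4,6}:  v_{4} + v_{6} = v_{2} — sig = [2:1]
  P={4,8}:  v_{4} + v_{8} = v_{6} — sig = [2:1]
  P={4,5}:  v_{4} + v_{5} = v_{1} + v_{2} — sig = [2:1,1]
  P={6,7}:  v_{6} + v_{7} = v_{0} + v_{2} + v_{3} + v_{9} — sig = [2:1,1,1,1]
  P={7,8}:  v_{7} + v_{8} = v_{0} + v_{3} + v_{6} + v_{9} — sig = [2:1,1,1,1]
  P={1,8}:  v_{1} + v_{8} = v_{0} + v_{3} + 2·v_{5} + v_{9} — sig = [2:1,1,1,2]
  P={2,8}:  v_{2} + v_{8} = 2·v_{6} — sig = [2:2]
  P={1,2,7}:  v_{1} + v_{2} + v_{7} = v_{4} — sig = [3:1]
  P={0,3,4,9}:  v_{0} + v_{3} + v_{4} + v_{9} = v_{7} — sig = [4:1]
  P={0,1,2,3,9}:  v_{0} + v_{1} + v_{2} + v_{3} + v_{9} = 0 — sig = [5:]
  P={0,2,3,5,9}:  v_{0} + v_{2} + v_{3} + v_{5} + v_{9} = v_{6} — sig = [5:1]
  P={0,3,5,6,9}:  v_{0} + v_{3} + v_{5} + v_{6} + v_{9} = v_{8} — sig = [5:1]

so the primitive-relation signature multiset is
[[2:], [2:1], [2:1], [2:1], [2:1,1], [2:1,1,1,1], [2:1,1,1,1], [2:1,1,1,2], [2:2], [3:1], [4:1], [5:], [5:1], [5:1]]


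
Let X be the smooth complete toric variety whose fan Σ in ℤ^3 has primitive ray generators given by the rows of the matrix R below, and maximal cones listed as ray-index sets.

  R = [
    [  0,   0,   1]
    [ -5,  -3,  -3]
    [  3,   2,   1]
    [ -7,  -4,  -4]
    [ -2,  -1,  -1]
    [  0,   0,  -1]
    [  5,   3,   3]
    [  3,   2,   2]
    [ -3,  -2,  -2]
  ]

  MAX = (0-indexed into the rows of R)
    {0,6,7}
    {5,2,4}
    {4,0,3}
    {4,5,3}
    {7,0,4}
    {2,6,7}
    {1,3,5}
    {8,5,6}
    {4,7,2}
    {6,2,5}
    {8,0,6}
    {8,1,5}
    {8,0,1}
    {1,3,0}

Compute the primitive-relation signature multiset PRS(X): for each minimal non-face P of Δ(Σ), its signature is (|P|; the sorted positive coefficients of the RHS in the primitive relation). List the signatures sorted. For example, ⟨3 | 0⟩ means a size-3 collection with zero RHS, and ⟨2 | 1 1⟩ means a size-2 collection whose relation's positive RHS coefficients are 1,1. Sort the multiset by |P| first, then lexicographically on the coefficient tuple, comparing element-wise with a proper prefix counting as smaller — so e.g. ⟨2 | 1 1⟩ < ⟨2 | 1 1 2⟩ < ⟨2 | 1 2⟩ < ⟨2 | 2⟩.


15 collections generate NE(X_Σ); each relation:

  P={0,5}:  v_{0} + v_{5} = 0 ; sig = ⟨2 | 0⟩
  P={1,6}:  v_{1} + v_{6} = 0 ; sig = ⟨2 | 0⟩
  P={7,8}:  v_{7} + v_{8} = 0 ; sig = ⟨2 | 0⟩
  P={0,2}:  v_{0} + v_{2} = v_{7} ; sig = ⟨2 | 1⟩
  P={1,4}:  v_{1} + v_{4} = v_{3} ; sig = ⟨2 | 1⟩
  P={1,7}:  v_{1} + v_{7} = v_{4} ; sig = ⟨2 | 1⟩
  P={2,8}:  v_{2} + v_{8} = v_{5} ; sig = ⟨2 | 1⟩
  P={3,6}:  v_{3} + v_{6} = v_{4} ; sig = ⟨2 | 1⟩
  P={4,6}:  v_{4} + v_{6} = v_{7} ; sig = ⟨2 | 1⟩
  P={4,8}:  v_{4} + v_{8} = v_{1} ; sig = ⟨2 | 1⟩
  P={5,7}:  v_{5} + v_{7} = v_{2} ; sig = ⟨2 | 1⟩
  P={1,2}:  v_{1} + v_{2} = v_{4} + v_{5} ; sig = ⟨2 | 1 1⟩
  P={2,3}:  v_{2} + v_{3} = 2·v_{4} + v_{5} ; sig = ⟨2 | 1 2⟩
  P={3,7}:  v_{3} + v_{7} = 2·v_{4} ; sig = ⟨2 | 2⟩
  P={3,8}:  v_{3} + v_{8} = 2·v_{1} ; sig = ⟨2 | 2⟩

so the primitive-relation signature multiset is
[⟨2 | 0⟩, ⟨2 | 0⟩, ⟨2 | 0⟩, ⟨2 | 1⟩, ⟨2 | 1⟩, ⟨2 | 1⟩, ⟨2 | 1⟩, ⟨2 | 1⟩, ⟨2 | 1⟩, ⟨2 | 1⟩, ⟨2 | 1⟩, ⟨2 | 1 1⟩, ⟨2 | 1 2⟩, ⟨2 | 2⟩, ⟨2 | 2⟩]


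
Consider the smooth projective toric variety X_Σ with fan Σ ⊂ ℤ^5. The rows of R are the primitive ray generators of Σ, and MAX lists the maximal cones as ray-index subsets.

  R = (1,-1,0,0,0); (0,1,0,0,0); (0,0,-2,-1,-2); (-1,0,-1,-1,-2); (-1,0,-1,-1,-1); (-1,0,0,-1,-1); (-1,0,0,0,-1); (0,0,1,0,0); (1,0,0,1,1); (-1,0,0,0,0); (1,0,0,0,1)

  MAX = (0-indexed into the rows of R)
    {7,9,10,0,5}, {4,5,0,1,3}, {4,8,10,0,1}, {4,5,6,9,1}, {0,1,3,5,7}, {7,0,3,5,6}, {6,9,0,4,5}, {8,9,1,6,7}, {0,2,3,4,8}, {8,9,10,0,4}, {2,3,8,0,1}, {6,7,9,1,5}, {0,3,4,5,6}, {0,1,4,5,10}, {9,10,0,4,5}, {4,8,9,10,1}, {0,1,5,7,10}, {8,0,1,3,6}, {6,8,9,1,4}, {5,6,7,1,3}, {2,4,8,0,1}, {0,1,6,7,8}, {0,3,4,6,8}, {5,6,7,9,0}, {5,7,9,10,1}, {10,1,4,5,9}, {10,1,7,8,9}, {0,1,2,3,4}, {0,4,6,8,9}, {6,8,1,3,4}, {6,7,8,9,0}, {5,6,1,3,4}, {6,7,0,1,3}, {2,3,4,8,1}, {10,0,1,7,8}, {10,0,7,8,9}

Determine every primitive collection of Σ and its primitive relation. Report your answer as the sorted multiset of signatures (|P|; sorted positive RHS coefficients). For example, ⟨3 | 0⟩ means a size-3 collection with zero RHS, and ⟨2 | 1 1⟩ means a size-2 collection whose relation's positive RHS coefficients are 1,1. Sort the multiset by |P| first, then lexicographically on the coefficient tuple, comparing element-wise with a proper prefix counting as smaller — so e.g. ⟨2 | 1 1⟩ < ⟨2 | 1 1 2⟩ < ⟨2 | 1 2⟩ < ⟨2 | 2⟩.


Primitive collections (15):

  P={5,8}:  v_{5} + v_{8} = 0  so sig = ⟨2 | 0⟩
  P={6,10}:  v_{6} + v_{10} = 0  so sig = ⟨2 | 0⟩
  P={4,7}:  v_{4} + v_{7} = v_{5}  so sig = ⟨2 | 1⟩
  P={3,9}:  v_{3} + v_{9} = v_{4} + v_{6}  so sig = ⟨2 | 1 1⟩
  P={2,7}:  v_{2} + v_{7} = v_{0} + v_{1} + v_{3}  so sig = ⟨2 | 1 1 1⟩
  P={2,9}:  v_{2} + v_{9} = v_{3} + v_{4} + v_{8}  so sig = ⟨2 | 1 1 1⟩
  P={3,10}:  v_{3} + v_{10} = v_{0} + v_{1} + v_{4}  so sig = ⟨2 | 1 1 1⟩
  P={2,5}:  v_{2} + v_{5} = v_{0} + v_{1} + v_{3} + v_{4}  so sig = ⟨2 | 1 1 1 1⟩
  P={2,6}:  v_{2} + v_{6} = 2·v_{3} + v_{8}  so sig = ⟨2 | 1 2⟩
  P={2,10}:  v_{2} + v_{10} = 2·v_{0} + 2·v_{1} + 2·v_{4} + v_{8}  so sig = ⟨2 | 1 2 2 2⟩
  P={0,1,9}:  v_{0} + v_{1} + v_{9} = 0  so sig = ⟨3 | 0⟩
  P={3,7,8}:  v_{3} + v_{7} + v_{8} = v_{0} + v_{1} + v_{6}  so sig = ⟨3 | 1 1 1⟩
  P={0,1,4,6}:  v_{0} + v_{1} + v_{4} + v_{6} = v_{3}  so sig = ⟨4 | 1⟩
  P={0,1,5,6}:  v_{0} + v_{1} + v_{5} + v_{6} = v_{3} + v_{7}  so sig = ⟨4 | 1 1⟩
  P={0,1,3,4,8}:  v_{0} + v_{1} + v_{3} + v_{4} + v_{8} = v_{2}  so sig = ⟨5 | 1⟩

Sorted signature multiset PRS(X):
{ ⟨2 | 0⟩ ×2,  ⟨2 | 1⟩,  ⟨2 | 1 1⟩,  ⟨2 | 1 1 1⟩ ×3,  ⟨2 | 1 1 1 1⟩,  ⟨2 | 1 2⟩,  ⟨2 | 1 2 2 2⟩,  ⟨3 | 0⟩,  ⟨3 | 1 1 1⟩,  ⟨4 | 1⟩,  ⟨4 | 1 1⟩,  ⟨5 | 1⟩ }


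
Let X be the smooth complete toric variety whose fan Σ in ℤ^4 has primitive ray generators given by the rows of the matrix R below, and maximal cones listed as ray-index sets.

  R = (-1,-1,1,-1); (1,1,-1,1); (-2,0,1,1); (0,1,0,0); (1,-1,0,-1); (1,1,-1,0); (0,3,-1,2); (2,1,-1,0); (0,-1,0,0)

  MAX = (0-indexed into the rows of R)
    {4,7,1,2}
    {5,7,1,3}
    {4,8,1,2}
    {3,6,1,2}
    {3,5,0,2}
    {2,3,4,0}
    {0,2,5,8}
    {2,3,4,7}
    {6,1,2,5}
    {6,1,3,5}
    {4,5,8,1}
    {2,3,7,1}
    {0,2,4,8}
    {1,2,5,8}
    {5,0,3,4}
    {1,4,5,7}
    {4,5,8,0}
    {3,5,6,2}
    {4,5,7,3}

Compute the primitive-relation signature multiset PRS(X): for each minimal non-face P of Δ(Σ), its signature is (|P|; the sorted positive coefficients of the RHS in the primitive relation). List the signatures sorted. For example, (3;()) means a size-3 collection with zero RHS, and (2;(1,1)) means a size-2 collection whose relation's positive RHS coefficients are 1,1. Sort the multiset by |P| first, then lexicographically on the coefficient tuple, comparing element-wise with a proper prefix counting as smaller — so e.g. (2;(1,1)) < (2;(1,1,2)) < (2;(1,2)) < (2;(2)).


The 12 primitive collections of Σ (r=9, n=4):

  {0,1}:  v_{0} + v_{1} = 0  ⇒ sig = (2;())
  {3,8}:  v_{3} + v_{8} = 0  ⇒ sig = (2;())
  {0,7}:  v_{0} + v_{7} = v_{3} + v_{4}  ⇒ sig = (2;(1,1))
  {4,6}:  v_{4} + v_{6} = v_{1} + v_{3}  ⇒ sig = (2;(1,1))
  {7,8}:  v_{7} + v_{8} = v_{1} + v_{4}  ⇒ sig = (2;(1,1))
  {0,6}:  v_{0} + v_{6} = v_{2} + v_{3} + v_{5}  ⇒ sig = (2;(1,1,1))
  {6,8}:  v_{6} + v_{8} = v_{1} + v_{2} + v_{5}  ⇒ sig = (2;(1,1,1))
  {6,7}:  v_{6} + v_{7} = 2·v_{1} + 2·v_{3}  ⇒ sig = (2;(2,2))
  {2,4,5}:  v_{2} + v_{4} + v_{5} = 0  ⇒ sig = (3;())
  {1,3,4}:  v_{1} + v_{3} + v_{4} = v_{7}  ⇒ sig = (3;(1))
  {2,5,7}:  v_{2} + v_{5} + v_{7} = v_{1} + v_{3}  ⇒ sig = (3;(1,1))
  {1,2,3,5}:  v_{1} + v_{2} + v_{3} + v_{5} = v_{6}  ⇒ sig = (4;(1))

Signatures (|P|; sorted positive RHS coefficients), sorted:
    (2;())
    (2;())
    (2;(1,1))
    (2;(1,1))
    (2;(1,1))
    (2;(1,1,1))
    (2;(1,1,1))
    (2;(2,2))
    (3;())
    (3;(1))
    (3;(1,1))
    (4;(1))


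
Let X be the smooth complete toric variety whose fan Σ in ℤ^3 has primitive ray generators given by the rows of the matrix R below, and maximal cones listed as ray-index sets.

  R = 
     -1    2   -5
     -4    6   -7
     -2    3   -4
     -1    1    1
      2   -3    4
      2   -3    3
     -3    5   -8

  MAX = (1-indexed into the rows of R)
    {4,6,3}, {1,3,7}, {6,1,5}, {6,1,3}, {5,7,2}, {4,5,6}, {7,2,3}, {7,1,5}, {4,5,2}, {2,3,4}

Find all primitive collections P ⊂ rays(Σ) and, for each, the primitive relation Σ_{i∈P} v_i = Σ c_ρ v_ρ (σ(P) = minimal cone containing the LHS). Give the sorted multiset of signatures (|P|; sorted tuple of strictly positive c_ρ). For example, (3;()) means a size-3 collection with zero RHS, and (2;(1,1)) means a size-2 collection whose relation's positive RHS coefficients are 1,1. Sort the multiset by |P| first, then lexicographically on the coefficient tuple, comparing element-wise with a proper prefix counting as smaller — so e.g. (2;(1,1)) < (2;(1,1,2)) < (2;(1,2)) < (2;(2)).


6 collections generate NE(X_Σ); each relation:

  {3,5}:  v_{3} + v_{5} = 0 — sig = (2;())
  {1,4}:  v_{1} + v_{4} = v_{3} — sig = (2;(1))
  {2,6}:  v_{2} + v_{6} = v_{3} — sig = (2;(1))
  {4,7}:  v_{4} + v_{7} = v_{2} — sig = (2;(1))
  {6,7}:  v_{6} + v_{7} = v_{1} — sig = (2;(1))
  {1,2}:  v_{1} + v_{2} = v_{3} + v_{7} — sig = (2;(1,1))

Hence PRS(X_Σ) =
    |P|=2: 6 collections, coeffs (), (1), (1), (1), (1), (1,1)


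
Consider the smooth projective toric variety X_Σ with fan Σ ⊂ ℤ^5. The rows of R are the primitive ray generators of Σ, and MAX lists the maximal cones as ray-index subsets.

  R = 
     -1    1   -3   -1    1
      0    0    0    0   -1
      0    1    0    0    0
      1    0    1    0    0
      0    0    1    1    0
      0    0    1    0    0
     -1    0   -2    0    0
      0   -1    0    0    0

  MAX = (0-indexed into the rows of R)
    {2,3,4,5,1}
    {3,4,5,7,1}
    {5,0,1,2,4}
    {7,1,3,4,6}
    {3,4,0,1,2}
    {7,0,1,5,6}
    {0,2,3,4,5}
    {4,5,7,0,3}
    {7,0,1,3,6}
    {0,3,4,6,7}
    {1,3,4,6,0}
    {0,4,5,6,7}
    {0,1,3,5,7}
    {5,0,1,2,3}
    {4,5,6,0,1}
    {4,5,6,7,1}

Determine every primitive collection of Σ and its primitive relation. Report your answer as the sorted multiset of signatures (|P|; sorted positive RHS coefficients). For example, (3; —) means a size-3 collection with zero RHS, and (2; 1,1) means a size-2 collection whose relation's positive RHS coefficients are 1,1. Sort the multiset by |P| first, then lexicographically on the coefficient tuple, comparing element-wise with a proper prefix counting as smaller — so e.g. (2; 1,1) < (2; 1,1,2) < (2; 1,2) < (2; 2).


Σ has 5 primitive collections:

  P = {2,7}:  v_{2} + v_{7} = 0  →  sig = (2; —)
  P = {2,6}:  v_{2} + v_{6} = v_{0} + v_{1} + v_{4}  →  sig = (2; 1,1,1)
  P = {3,5,6}:  v_{3} + v_{5} + v_{6} = 0  →  sig = (3; —)
  P = {0,1,4,7}:  v_{0} + v_{1} + v_{4} + v_{7} = v_{6}  →  sig = (4; 1)
  P = {0,1,3,4,5}:  v_{0} + v_{1} + v_{3} + v_{4} + v_{5} = v_{2}  →  sig = (5; 1)

Hence PRS(X_Σ) =
{ (2; —),  (2; 1,1,1),  (3; —),  (4; 1),  (5; 1) }


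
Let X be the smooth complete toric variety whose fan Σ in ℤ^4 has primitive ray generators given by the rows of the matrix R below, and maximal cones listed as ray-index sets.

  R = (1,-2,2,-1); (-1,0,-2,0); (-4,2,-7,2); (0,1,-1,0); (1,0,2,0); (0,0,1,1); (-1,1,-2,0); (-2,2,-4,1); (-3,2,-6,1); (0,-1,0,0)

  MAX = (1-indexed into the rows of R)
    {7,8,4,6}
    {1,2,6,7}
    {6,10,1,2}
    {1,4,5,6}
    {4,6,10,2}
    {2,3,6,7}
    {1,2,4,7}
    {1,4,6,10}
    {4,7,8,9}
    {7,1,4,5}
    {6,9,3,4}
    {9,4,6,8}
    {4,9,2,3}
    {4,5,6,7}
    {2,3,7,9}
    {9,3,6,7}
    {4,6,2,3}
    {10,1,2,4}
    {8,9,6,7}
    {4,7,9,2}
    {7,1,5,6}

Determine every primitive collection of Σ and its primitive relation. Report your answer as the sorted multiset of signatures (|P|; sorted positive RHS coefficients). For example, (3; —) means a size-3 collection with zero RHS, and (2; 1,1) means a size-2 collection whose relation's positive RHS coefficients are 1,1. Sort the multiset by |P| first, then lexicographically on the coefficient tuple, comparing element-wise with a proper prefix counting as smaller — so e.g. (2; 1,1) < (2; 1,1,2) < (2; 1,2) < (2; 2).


Δ(Σ) — 10 vertices, 20 min non-faces:

  P={2,5}:  v_{2} + v_{5} = 0 — sig = (2; —)
  P={1,8}:  v_{1} + v_{8} = v_{2} — sig = (2; 1)
  P={2,8}:  v_{2} + v_{8} = v_{9} — sig = (2; 1)
  P={5,9}:  v_{5} + v_{9} = v_{8} — sig = (2; 1)
  P={7,10}:  v_{7} + v_{10} = v_{2} — sig = (2; 1)
  P={3,5}:  v_{3} + v_{5} = v_{6} + v_{9} — sig = (2; 1,1)
  P={5,8}:  v_{5} + v_{8} = v_{4} + v_{6} + v_{7} — sig = (2; 1,1,1)
  P={5,10}:  v_{5} + v_{10} = v_{1} + v_{4} + v_{6} — sig = (2; 1,1,1)
  P={8,10}:  v_{8} + v_{10} = 2·v_{2} + v_{4} + v_{6} — sig = (2; 1,1,2)
  P={9,10}:  v_{9} + v_{10} = 3·v_{2} + v_{4} + v_{6} — sig = (2; 1,1,3)
  P={3,8}:  v_{3} + v_{8} = v_{6} + 2·v_{9} — sig = (2; 1,2)
  P={3,10}:  v_{3} + v_{10} = 4·v_{2} + v_{4} + 2·v_{6} — sig = (2; 1,2,4)
  P={1,3}:  v_{1} + v_{3} = 3·v_{2} + v_{6} — sig = (2; 1,3)
  P={1,9}:  v_{1} + v_{9} = 2·v_{2} — sig = (2; 2)
  P={2,6,9}:  v_{2} + v_{6} + v_{9} = v_{3} — sig = (3; 1)
  P={3,4,7}:  v_{3} + v_{4} + v_{7} = v_{8} + v_{9} — sig = (3; 1,1)
  P={1,4,6,7}:  v_{1} + v_{4} + v_{6} + v_{7} = 0 — sig = (4; —)
  P={1,2,4,6}:  v_{1} + v_{2} + v_{4} + v_{6} = v_{10} — sig = (4; 1)
  P={2,4,6,7}:  v_{2} + v_{4} + v_{6} + v_{7} = v_{8} — sig = (4; 1)
  P={4,6,7,9}:  v_{4} + v_{6} + v_{7} + v_{9} = 2·v_{8} — sig = (4; 2)

Signatures (|P|; sorted positive RHS coefficients), sorted:
[(2; —), (2; 1), (2; 1), (2; 1), (2; 1), (2; 1,1), (2; 1,1,1), (2; 1,1,1), (2; 1,1,2), (2; 1,1,3), (2; 1,2), (2; 1,2,4), (2; 1,3), (2; 2), (3; 1), (3; 1,1), (4; —), (4; 1), (4; 1), (4; 2)]


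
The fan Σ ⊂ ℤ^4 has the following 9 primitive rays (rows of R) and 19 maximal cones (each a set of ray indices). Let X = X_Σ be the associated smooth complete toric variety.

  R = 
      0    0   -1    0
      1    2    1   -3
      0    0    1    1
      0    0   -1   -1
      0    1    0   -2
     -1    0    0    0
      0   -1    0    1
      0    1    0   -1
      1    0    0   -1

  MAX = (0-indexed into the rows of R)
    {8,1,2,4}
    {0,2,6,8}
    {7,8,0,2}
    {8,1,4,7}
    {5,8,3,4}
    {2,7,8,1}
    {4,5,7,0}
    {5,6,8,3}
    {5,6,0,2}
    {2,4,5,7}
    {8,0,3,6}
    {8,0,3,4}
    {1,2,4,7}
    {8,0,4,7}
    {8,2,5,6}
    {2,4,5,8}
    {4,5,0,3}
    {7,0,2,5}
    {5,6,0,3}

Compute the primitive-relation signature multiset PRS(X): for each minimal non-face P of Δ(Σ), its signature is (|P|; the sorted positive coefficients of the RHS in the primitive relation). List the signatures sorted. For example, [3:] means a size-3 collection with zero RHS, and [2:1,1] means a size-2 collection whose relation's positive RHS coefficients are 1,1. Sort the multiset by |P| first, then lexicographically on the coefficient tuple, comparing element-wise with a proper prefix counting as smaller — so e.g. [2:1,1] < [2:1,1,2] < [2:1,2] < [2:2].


|primitive collections| = 12. Relations:

  • {2,3}:  v_{2} + v_{3} = 0 ; sig = [2:]
  • {6,7}:  v_{6} + v_{7} = 0 ; sig = [2:]
  • {3,7}:  v_{3} + v_{7} = v_{0} + v_{4} ; sig = [2:1,1]
  • {4,6}:  v_{4} + v_{6} = v_{5} + v_{8} ; sig = [2:1,1]
  • {1,3}:  v_{1} + v_{3} = v_{4} + v_{7} + v_{8} ; sig = [2:1,1,1]
  • {1,6}:  v_{1} + v_{6} = v_{2} + v_{4} + v_{8} ; sig = [2:1,1,1]
  • {0,1}:  v_{0} + v_{1} = 2·v_{7} + v_{8} ; sig = [2:1,2]
  • {1,5}:  v_{1} + v_{5} = v_{2} + 2·v_{4} ; sig = [2:1,2]
  • {0,2,4}:  v_{0} + v_{2} + v_{4} = v_{7} ; sig = [3:1]
  • {0,5,8}:  v_{0} + v_{5} + v_{8} = v_{3} ; sig = [3:1]
  • {5,7,8}:  v_{5} + v_{7} + v_{8} = v_{4} ; sig = [3:1]
  • {2,4,7,8}:  v_{2} + v_{4} + v_{7} + v_{8} = v_{1} ; sig = [4:1]

Hence PRS(X_Σ) =
{ [2:] ×2,  [2:1,1] ×2,  [2:1,1,1] ×2,  [2:1,2] ×2,  [3:1] ×3,  [4:1] }


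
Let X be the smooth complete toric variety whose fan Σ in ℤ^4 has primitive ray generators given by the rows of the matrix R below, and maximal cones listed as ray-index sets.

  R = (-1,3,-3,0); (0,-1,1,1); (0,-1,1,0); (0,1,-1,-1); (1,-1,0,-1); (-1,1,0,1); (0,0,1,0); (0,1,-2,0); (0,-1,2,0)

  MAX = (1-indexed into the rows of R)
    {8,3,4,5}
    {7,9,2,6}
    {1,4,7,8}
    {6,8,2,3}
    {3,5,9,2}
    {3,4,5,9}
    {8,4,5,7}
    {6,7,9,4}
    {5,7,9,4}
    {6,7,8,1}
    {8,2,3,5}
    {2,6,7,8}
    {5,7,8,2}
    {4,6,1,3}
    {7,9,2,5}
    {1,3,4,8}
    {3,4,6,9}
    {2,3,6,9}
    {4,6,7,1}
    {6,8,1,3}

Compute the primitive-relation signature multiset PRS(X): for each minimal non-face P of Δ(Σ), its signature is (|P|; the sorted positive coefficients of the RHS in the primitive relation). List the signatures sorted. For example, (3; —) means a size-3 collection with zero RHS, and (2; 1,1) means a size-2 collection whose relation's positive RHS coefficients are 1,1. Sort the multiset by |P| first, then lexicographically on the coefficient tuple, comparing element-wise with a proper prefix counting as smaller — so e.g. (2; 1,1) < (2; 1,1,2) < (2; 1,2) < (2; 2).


8 minimal non-faces of Δ(Σ) (on 9 rays):

  {2,4}:  v_{2} + v_{4} = 0 ; sig = (2; —)
  {5,6}:  v_{5} + v_{6} = 0 ; sig = (2; —)
  {8,9}:  v_{8} + v_{9} = 0 ; sig = (2; —)
  {3,7}:  v_{3} + v_{7} = v_{9} ; sig = (2; 1)
  {1,2}:  v_{1} + v_{2} = v_{6} + v_{8} ; sig = (2; 1,1)
  {1,5}:  v_{1} + v_{5} = v_{4} + v_{8} ; sig = (2; 1,1)
  {1,9}:  v_{1} + v_{9} = v_{4} + v_{6} ; sig = (2; 1,1)
  {4,6,8}:  v_{4} + v_{6} + v_{8} = v_{1} ; sig = (3; 1)

Signatures (|P|; sorted positive RHS coefficients), sorted:
    (2; —)
    (2; —)
    (2; —)
    (2; 1)
    (2; 1,1)
    (2; 1,1)
    (2; 1,1)
    (3; 1)


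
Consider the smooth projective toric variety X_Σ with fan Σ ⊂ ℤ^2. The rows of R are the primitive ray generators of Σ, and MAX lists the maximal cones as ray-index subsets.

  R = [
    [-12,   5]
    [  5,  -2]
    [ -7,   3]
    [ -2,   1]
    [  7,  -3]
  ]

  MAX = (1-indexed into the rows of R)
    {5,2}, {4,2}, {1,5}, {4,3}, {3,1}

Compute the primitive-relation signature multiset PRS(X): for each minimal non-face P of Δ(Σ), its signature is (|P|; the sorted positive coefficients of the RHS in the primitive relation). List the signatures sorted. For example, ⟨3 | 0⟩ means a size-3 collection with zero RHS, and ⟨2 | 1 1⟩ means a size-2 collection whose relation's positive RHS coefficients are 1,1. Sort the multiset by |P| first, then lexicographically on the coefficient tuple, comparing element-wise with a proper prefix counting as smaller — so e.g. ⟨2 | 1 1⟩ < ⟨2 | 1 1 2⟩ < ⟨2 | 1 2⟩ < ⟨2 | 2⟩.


|primitive collections| = 5. Relations:

  P = {3,5}:  v_{3} + v_{5} = 0 — sig = ⟨2 | 0⟩
  P = {1,2}:  v_{1} + v_{2} = v_{3} — sig = ⟨2 | 1⟩
  P = {2,3}:  v_{2} + v_{3} = v_{4} — sig = ⟨2 | 1⟩
  P = {4,5}:  v_{4} + v_{5} = v_{2} — sig = ⟨2 | 1⟩
  P = {1,4}:  v_{1} + v_{4} = 2·v_{3} — sig = ⟨2 | 2⟩

Hence PRS(X_Σ) =
    |P|=2: 5 collections, coeffs (), (1), (1), (1), (2)
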